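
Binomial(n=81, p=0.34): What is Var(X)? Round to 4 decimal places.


Var = n*p*(1-p) = 81 * 0.34 * 0.66 = 18.1764

18.1764


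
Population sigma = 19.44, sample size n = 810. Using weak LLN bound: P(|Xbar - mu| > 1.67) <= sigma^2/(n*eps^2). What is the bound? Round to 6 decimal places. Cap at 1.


bound = min(1, sigma^2/(n*eps^2))
sigma^2 = 19.44^2 = 377.9136
n*eps^2 = 810 * 1.67^2 = 810 * 2.7889 = 2259.009
sigma^2/(n*eps^2) = 377.9136 / 2259.009 ≈ 0.16729176

0.167292


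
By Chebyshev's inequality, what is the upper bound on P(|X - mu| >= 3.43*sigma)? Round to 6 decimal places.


P <= 1/k^2
k^2 = 3.43^2 = 11.7649
1/k^2 = 1 / 11.7649 ≈ 0.08499860

0.084999


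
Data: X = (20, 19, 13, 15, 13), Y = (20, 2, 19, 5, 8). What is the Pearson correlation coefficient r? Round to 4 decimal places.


r = sum((xi-xbar)(yi-ybar)) / sqrt(sum((xi-xbar)^2) * sum((yi-ybar)^2))
n = 5, xbar = 80/5 = 16, ybar = 54/5 = 10.8
Sxy = sum((xi-xbar)(yi-ybar)) = 0
Sxx = sum((xi-xbar)^2) = 44
Syy = sum((yi-ybar)^2) = 270.8
sqrt(Sxx*Syy) ≈ 109.156768
r = Sxy / sqrt(Sxx*Syy) = 0 / 109.156768 ≈ 0.000000

0.0000


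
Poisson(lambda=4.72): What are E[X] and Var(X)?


E[X] = Var(X) = lambda = 4.72

4.72, 4.72


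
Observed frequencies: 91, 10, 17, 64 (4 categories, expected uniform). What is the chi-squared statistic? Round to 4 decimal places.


chi2 = sum((O-E)^2/E), E = total/4
total = 182, E = 182/4 = 45.5
(91 - 45.5)^2 / 45.5 = 2070.25 / 45.5 = 45.5
(10 - 45.5)^2 / 45.5 = 1260.25 / 45.5 = 5041/182 ≈ 27.697802
(17 - 45.5)^2 / 45.5 = 812.25 / 45.5 = 3249/182 ≈ 17.851648
(64 - 45.5)^2 / 45.5 = 342.25 / 45.5 = 1369/182 ≈ 7.521978
chi2 = 690/7 ≈ 98.571429

98.5714


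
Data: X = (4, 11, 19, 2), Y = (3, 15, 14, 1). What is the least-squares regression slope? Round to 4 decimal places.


b = sum((xi-xbar)(yi-ybar)) / sum((xi-xbar)^2)
n = 4, xbar = 36/4 = 9, ybar = 33/4 = 8.25
Sxy = sum((xi-xbar)(yi-ybar)) = 148
Sxx = sum((xi-xbar)^2) = 178
b = Sxy / Sxx = 74/89 ≈ 0.831461

0.8315


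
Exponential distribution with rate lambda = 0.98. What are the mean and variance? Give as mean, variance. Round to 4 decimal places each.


mean = 1/lam, var = 1/lam^2
mean = 1 / 0.98 = 50/49 ≈ 1.020408
lam^2 = 0.98^2 = 0.9604
var = 1 / 0.9604 = 2500/2401 ≈ 1.041233

1.0204, 1.0412


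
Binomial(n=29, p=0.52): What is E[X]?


E[X] = n*p = 29 * 0.52 = 15.08

15.08


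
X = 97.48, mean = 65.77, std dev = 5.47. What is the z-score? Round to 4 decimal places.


z = (X - mu) / sigma
X - mu = 97.48 - 65.77 = 31.71
z = 31.71 / 5.47 = 3171/547 ≈ 5.797075

5.7971


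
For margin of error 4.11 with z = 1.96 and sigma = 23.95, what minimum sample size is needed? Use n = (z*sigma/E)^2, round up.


z*sigma/E = 1.96 * 23.95 / 4.11 = 23471/2055 ≈ 11.421411
(z*sigma/E)^2 ≈ 130.448634
round up: n = 131

131


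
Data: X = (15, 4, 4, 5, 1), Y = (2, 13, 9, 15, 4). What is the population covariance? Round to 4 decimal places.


Cov = (1/n)*sum((xi-xbar)(yi-ybar))
n = 5, xbar = 29/5 = 5.8, ybar = 43/5 = 8.6
sum((xi-xbar)(yi-ybar)) = -52.4
Cov = -52.4 / 5 = -10.48

-10.4800


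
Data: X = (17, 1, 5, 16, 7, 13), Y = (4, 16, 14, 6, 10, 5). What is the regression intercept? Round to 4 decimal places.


a = ybar - b*xbar, where b = sum((xi-xbar)(yi-ybar)) / sum((xi-xbar)^2)
n = 6, xbar = 59/6 ≈ 9.833333, ybar = 55/6 ≈ 9.166667
Sxy = sum((xi-xbar)(yi-ybar)) = -935/6 ≈ -155.833333
Sxx = sum((xi-xbar)^2) = 1253/6 ≈ 208.833333
b = Sxy / Sxx = -935/1253 ≈ -0.746209
a = 9.166667 - (-0.746209) * 9.833333 = 20680/1253 ≈ 16.504389

16.5044


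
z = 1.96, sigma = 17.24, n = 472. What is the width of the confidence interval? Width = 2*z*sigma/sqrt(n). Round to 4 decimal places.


width = 2*z*sigma/sqrt(n)
2*z*sigma = 2 * 1.96 * 17.24 = 67.5808
sqrt(472) ≈ 21.725561
width = 67.5808 / 21.725561 ≈ 3.110658

3.1107


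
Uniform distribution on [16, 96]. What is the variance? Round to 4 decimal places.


Var = (b-a)^2 / 12
(b-a)^2 = (96 - 16)^2 = 6400
Var = 6400/12 ≈ 533.333333

533.3333


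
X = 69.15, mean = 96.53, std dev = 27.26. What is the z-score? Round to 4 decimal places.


z = (X - mu) / sigma
X - mu = 69.15 - 96.53 = -27.38
z = -27.38 / 27.26 = -1369/1363 ≈ -1.004402

-1.0044


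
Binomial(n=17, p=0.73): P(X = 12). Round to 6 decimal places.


P = C(n,k) * p^k * (1-p)^(n-k)
C(17,12) = 6188
p^k = 0.73^12 ≈ 0.02290205
(1-p)^(n-k) = 0.27^5 ≈ 0.001434891
P = 6188 * 0.02290205 * 0.001434891 ≈ 0.203350

0.203350


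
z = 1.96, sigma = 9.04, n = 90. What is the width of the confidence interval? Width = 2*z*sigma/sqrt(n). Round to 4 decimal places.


width = 2*z*sigma/sqrt(n)
2*z*sigma = 2 * 1.96 * 9.04 = 35.4368
sqrt(90) ≈ 9.486833
width = 35.4368 / 9.486833 ≈ 3.735367

3.7354


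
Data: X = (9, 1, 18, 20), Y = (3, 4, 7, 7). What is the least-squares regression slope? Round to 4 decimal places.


b = sum((xi-xbar)(yi-ybar)) / sum((xi-xbar)^2)
n = 4, xbar = 48/4 = 12, ybar = 21/4 = 5.25
Sxy = sum((xi-xbar)(yi-ybar)) = 45
Sxx = sum((xi-xbar)^2) = 230
b = Sxy / Sxx = 9/46 ≈ 0.195652

0.1957


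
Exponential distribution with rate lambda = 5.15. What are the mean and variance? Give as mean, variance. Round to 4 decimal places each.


mean = 1/lam, var = 1/lam^2
mean = 1 / 5.15 = 20/103 ≈ 0.194175
lam^2 = 5.15^2 = 26.5225
var = 1 / 26.5225 ≈ 0.037704

0.1942, 0.0377


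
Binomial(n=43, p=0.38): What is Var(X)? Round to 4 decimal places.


Var = n*p*(1-p) = 43 * 0.38 * 0.62 = 10.1308

10.1308


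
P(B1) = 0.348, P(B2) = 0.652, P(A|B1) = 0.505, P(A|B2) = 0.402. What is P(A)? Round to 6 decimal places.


P(A) = P(A|B1)*P(B1) + P(A|B2)*P(B2)
P(A|B1)*P(B1) = 0.505 * 0.348 = 0.17574
P(A|B2)*P(B2) = 0.402 * 0.652 = 0.262104
P(A) = 0.17574 + 0.262104 = 0.437844

0.437844


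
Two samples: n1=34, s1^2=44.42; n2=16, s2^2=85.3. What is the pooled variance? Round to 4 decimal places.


sp^2 = ((n1-1)*s1^2 + (n2-1)*s2^2)/(n1+n2-2)
(n1-1)*s1^2 = 33 * 44.42 = 1465.86
(n2-1)*s2^2 = 15 * 85.3 = 1279.5
numerator = 1465.86 + 1279.5 = 2745.36
n1+n2-2 = 48
sp^2 = 2745.36 / 48 = 57.195

57.1950


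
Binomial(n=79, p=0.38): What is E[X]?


E[X] = n*p = 79 * 0.38 = 30.02

30.02


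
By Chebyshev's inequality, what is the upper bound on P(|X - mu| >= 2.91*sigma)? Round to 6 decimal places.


P <= 1/k^2
k^2 = 2.91^2 = 8.4681
1/k^2 = 1 / 8.4681 ≈ 0.11809024

0.118090


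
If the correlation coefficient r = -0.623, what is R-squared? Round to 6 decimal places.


R^2 = r^2 = (-0.623)^2 = 0.388129

0.388129


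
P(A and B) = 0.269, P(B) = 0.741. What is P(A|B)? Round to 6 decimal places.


P(A|B) = P(A and B) / P(B) = 0.269 / 0.741 = 269/741 ≈ 0.36302294

0.363023


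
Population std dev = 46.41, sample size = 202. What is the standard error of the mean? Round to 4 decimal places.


SE = sigma / sqrt(n)
sqrt(202) ≈ 14.212670
SE = 46.41 / 14.212670 ≈ 3.265396

3.2654


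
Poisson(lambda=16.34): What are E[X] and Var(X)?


E[X] = Var(X) = lambda = 16.34

16.34, 16.34


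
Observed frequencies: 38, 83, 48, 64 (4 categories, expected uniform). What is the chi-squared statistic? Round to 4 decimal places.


chi2 = sum((O-E)^2/E), E = total/4
total = 233, E = 233/4 = 58.25
(38 - 58.25)^2 / 58.25 = 410.0625 / 58.25 = 6561/932 ≈ 7.039700
(83 - 58.25)^2 / 58.25 = 612.5625 / 58.25 = 9801/932 ≈ 10.516094
(48 - 58.25)^2 / 58.25 = 105.0625 / 58.25 = 1681/932 ≈ 1.803648
(64 - 58.25)^2 / 58.25 = 33.0625 / 58.25 = 529/932 ≈ 0.567597
chi2 = 4643/233 ≈ 19.927039

19.9270


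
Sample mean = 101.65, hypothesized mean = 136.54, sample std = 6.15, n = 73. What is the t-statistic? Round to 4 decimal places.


t = (xbar - mu0) / (s/sqrt(n))
xbar - mu0 = 101.65 - 136.54 = -34.89
sqrt(73) ≈ 8.54400375
s/sqrt(n) = 6.15 / 8.54400375 ≈ 0.71980306
t = -34.89 / 0.71980306 ≈ -48.471592

-48.4716


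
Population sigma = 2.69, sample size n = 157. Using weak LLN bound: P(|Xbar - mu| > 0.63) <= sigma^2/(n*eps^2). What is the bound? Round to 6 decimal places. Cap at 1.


bound = min(1, sigma^2/(n*eps^2))
sigma^2 = 2.69^2 = 7.2361
n*eps^2 = 157 * 0.63^2 = 157 * 0.3969 = 62.3133
sigma^2/(n*eps^2) = 7.2361 / 62.3133 ≈ 0.11612449

0.116124


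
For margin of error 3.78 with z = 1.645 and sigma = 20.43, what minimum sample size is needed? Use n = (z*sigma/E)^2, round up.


z*sigma/E = 1.645 * 20.43 / 3.78 = 10669/1200 ≈ 8.890833
(z*sigma/E)^2 ≈ 79.046917
round up: n = 80

80


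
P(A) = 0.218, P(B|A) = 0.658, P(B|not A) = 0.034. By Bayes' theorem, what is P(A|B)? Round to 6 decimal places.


P(A|B) = P(B|A)*P(A) / P(B), P(B) = P(B|A)*P(A) + P(B|not A)*P(not A)
P(B|A)*P(A) = 0.658 * 0.218 = 0.143444
P(B|not A)*P(not A) = 0.034 * 0.782 = 0.026588
P(B) = 0.143444 + 0.026588 = 0.170032
P(A|B) = 0.143444 / 0.170032 ≈ 0.84362943

0.843629


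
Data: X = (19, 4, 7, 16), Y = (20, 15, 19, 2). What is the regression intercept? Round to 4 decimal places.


a = ybar - b*xbar, where b = sum((xi-xbar)(yi-ybar)) / sum((xi-xbar)^2)
n = 4, xbar = 46/4 = 11.5, ybar = 56/4 = 14
Sxy = sum((xi-xbar)(yi-ybar)) = -39
Sxx = sum((xi-xbar)^2) = 153
b = Sxy / Sxx = -13/51 ≈ -0.254902
a = 14 - (-0.254902) * 11.5 = 1727/102 ≈ 16.931373

16.9314


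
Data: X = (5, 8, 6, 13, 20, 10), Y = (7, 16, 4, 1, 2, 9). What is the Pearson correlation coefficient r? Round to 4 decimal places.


r = sum((xi-xbar)(yi-ybar)) / sqrt(sum((xi-xbar)^2) * sum((yi-ybar)^2))
n = 6, xbar = 62/6 = 31/3 ≈ 10.333333, ybar = 39/6 = 6.5
Sxy = sum((xi-xbar)(yi-ybar)) = -73
Sxx = sum((xi-xbar)^2) = 460/3 ≈ 153.333333
Syy = sum((yi-ybar)^2) = 153.5
sqrt(Sxx*Syy) ≈ 153.416644
r = Sxy / sqrt(Sxx*Syy) = -73 / 153.416644 ≈ -0.475828

-0.4758


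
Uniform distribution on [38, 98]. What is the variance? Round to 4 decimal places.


Var = (b-a)^2 / 12
(b-a)^2 = (98 - 38)^2 = 3600
Var = 3600/12 = 300

300.0000


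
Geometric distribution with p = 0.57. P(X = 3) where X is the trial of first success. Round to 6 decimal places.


P = (1-p)^(k-1) * p
(1-p)^(k-1) = 0.43^2 = 0.1849
P = 0.1849 * 0.57 = 0.105393

0.105393


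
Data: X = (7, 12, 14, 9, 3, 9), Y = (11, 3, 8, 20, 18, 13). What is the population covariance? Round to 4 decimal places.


Cov = (1/n)*sum((xi-xbar)(yi-ybar))
n = 6, xbar = 54/6 = 9, ybar = 73/6 ≈ 12.166667
sum((xi-xbar)(yi-ybar)) = -81
Cov = -81 / 6 = -13.5

-13.5000


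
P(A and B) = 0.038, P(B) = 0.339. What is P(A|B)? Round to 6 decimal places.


P(A|B) = P(A and B) / P(B) = 0.038 / 0.339 = 38/339 ≈ 0.11209440

0.112094


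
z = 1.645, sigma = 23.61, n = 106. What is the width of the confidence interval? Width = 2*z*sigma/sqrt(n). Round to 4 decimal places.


width = 2*z*sigma/sqrt(n)
2*z*sigma = 2 * 1.645 * 23.61 = 77.6769
sqrt(106) ≈ 10.295630
width = 77.6769 / 10.295630 ≈ 7.544647

7.5446


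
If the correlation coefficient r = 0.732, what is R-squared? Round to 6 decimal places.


R^2 = r^2 = (0.732)^2 = 0.535824

0.535824


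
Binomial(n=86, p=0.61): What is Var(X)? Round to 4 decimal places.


Var = n*p*(1-p) = 86 * 0.61 * 0.39 = 20.4594

20.4594


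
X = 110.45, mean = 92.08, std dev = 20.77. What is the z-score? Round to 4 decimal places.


z = (X - mu) / sigma
X - mu = 110.45 - 92.08 = 18.37
z = 18.37 / 20.77 = 1837/2077 ≈ 0.884449

0.8844


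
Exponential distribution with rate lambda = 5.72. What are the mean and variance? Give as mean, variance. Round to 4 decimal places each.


mean = 1/lam, var = 1/lam^2
mean = 1 / 5.72 = 25/143 ≈ 0.174825
lam^2 = 5.72^2 = 32.7184
var = 1 / 32.7184 ≈ 0.030564

0.1748, 0.0306


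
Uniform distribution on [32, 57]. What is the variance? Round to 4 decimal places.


Var = (b-a)^2 / 12
(b-a)^2 = (57 - 32)^2 = 625
Var = 625/12 ≈ 52.083333

52.0833


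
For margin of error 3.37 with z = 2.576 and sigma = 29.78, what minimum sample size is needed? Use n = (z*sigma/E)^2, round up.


z*sigma/E = 2.576 * 29.78 / 3.37 ≈ 22.763585
(z*sigma/E)^2 ≈ 518.180782
round up: n = 519

519


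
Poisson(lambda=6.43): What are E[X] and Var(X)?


E[X] = Var(X) = lambda = 6.43

6.43, 6.43


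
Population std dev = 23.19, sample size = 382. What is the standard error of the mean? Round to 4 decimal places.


SE = sigma / sqrt(n)
sqrt(382) ≈ 19.544820
SE = 23.19 / 19.544820 ≈ 1.186504

1.1865


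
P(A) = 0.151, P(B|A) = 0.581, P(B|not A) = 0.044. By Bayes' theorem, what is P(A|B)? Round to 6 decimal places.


P(A|B) = P(B|A)*P(A) / P(B), P(B) = P(B|A)*P(A) + P(B|not A)*P(not A)
P(B|A)*P(A) = 0.581 * 0.151 = 0.087731
P(B|not A)*P(not A) = 0.044 * 0.849 = 0.037356
P(B) = 0.087731 + 0.037356 = 0.125087
P(A|B) = 0.087731 / 0.125087 ≈ 0.70135985

0.701360


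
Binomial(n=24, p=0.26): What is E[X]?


E[X] = n*p = 24 * 0.26 = 6.24

6.24


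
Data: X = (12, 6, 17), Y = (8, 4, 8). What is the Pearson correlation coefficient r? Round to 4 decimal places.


r = sum((xi-xbar)(yi-ybar)) / sqrt(sum((xi-xbar)^2) * sum((yi-ybar)^2))
n = 3, xbar = 35/3 ≈ 11.666667, ybar = 20/3 ≈ 6.666667
Sxy = sum((xi-xbar)(yi-ybar)) = 68/3 ≈ 22.666667
Sxx = sum((xi-xbar)^2) = 182/3 ≈ 60.666667
Syy = sum((yi-ybar)^2) = 32/3 ≈ 10.666667
sqrt(Sxx*Syy) ≈ 25.438379
r = Sxy / sqrt(Sxx*Syy) = 22.666667 / 25.438379 ≈ 0.891042

0.8910


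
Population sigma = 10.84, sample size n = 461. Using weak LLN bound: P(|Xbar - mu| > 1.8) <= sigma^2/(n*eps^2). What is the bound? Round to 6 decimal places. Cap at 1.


bound = min(1, sigma^2/(n*eps^2))
sigma^2 = 10.84^2 = 117.5056
n*eps^2 = 461 * 1.8^2 = 461 * 3.24 = 1493.64
sigma^2/(n*eps^2) = 117.5056 / 1493.64 ≈ 0.07867063

0.078671


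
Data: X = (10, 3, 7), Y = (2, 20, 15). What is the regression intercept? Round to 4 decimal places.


a = ybar - b*xbar, where b = sum((xi-xbar)(yi-ybar)) / sum((xi-xbar)^2)
n = 3, xbar = 20/3 ≈ 6.666667, ybar = 37/3 ≈ 12.333333
Sxy = sum((xi-xbar)(yi-ybar)) = -185/3 ≈ -61.666667
Sxx = sum((xi-xbar)^2) = 74/3 ≈ 24.666667
b = Sxy / Sxx = -2.5
a = 12.333333 - (-2.5) * 6.666667 = 29

29.0000


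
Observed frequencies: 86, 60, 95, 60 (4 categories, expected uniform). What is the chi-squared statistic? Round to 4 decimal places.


chi2 = sum((O-E)^2/E), E = total/4
total = 301, E = 301/4 = 75.25
(86 - 75.25)^2 / 75.25 = 115.5625 / 75.25 = 43/28 ≈ 1.535714
(60 - 75.25)^2 / 75.25 = 232.5625 / 75.25 = 3721/1204 ≈ 3.090532
(95 - 75.25)^2 / 75.25 = 390.0625 / 75.25 = 6241/1204 ≈ 5.183555
(60 - 75.25)^2 / 75.25 = 232.5625 / 75.25 = 3721/1204 ≈ 3.090532
chi2 = 3883/301 ≈ 12.900332

12.9003


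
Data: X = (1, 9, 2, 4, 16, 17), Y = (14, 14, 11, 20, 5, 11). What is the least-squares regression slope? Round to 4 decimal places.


b = sum((xi-xbar)(yi-ybar)) / sum((xi-xbar)^2)
n = 6, xbar = 49/6 ≈ 8.166667, ybar = 75/6 = 12.5
Sxy = sum((xi-xbar)(yi-ybar)) = -103.5
Sxx = sum((xi-xbar)^2) = 1481/6 ≈ 246.833333
b = Sxy / Sxx = -621/1481 ≈ -0.419311

-0.4193


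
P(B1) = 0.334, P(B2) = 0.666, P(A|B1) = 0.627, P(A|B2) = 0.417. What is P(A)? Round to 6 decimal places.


P(A) = P(A|B1)*P(B1) + P(A|B2)*P(B2)
P(A|B1)*P(B1) = 0.627 * 0.334 = 0.209418
P(A|B2)*P(B2) = 0.417 * 0.666 = 0.277722
P(A) = 0.209418 + 0.277722 = 0.48714

0.487140


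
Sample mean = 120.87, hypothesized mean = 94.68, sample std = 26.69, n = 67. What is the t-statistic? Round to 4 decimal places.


t = (xbar - mu0) / (s/sqrt(n))
xbar - mu0 = 120.87 - 94.68 = 26.19
sqrt(67) ≈ 8.18535277
s/sqrt(n) = 26.69 / 8.18535277 ≈ 3.26070247
t = 26.19 / 3.26070247 ≈ 8.032012

8.0320


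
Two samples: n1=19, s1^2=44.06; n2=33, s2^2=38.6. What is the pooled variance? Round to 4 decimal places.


sp^2 = ((n1-1)*s1^2 + (n2-1)*s2^2)/(n1+n2-2)
(n1-1)*s1^2 = 18 * 44.06 = 793.08
(n2-1)*s2^2 = 32 * 38.6 = 1235.2
numerator = 793.08 + 1235.2 = 2028.28
n1+n2-2 = 50
sp^2 = 2028.28 / 50 = 40.5656

40.5656


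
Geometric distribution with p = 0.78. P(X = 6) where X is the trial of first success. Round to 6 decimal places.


P = (1-p)^(k-1) * p
(1-p)^(k-1) = 0.22^5 = 0.0005153632
P = 0.0005153632 * 0.78 ≈ 0.0004019833

0.000402


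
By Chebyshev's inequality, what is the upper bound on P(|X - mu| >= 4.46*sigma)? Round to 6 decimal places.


P <= 1/k^2
k^2 = 4.46^2 = 19.8916
1/k^2 = 1 / 19.8916 ≈ 0.05027248

0.050272


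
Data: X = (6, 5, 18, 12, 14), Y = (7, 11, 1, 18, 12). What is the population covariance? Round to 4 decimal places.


Cov = (1/n)*sum((xi-xbar)(yi-ybar))
n = 5, xbar = 55/5 = 11, ybar = 49/5 = 9.8
sum((xi-xbar)(yi-ybar)) = -40
Cov = -40 / 5 = -8

-8.0000


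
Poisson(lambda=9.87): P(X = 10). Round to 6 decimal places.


P = e^(-lam) * lam^k / k!
e^(-9.87) ≈ 0.00005170273
lam^k = 9.87^10 ≈ 8773472652.503007
k! = 10! = 3628800
P = 0.00005170273 * 8773472652.503007 / 3628800 ≈ 0.125003

0.125003


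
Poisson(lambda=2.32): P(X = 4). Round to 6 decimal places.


P = e^(-lam) * lam^k / k!
e^(-2.32) ≈ 0.09827359
lam^k = 2.32^4 ≈ 28.970230
k! = 4! = 24
P = 0.09827359 * 28.970230 / 24 ≈ 0.118625

0.118625


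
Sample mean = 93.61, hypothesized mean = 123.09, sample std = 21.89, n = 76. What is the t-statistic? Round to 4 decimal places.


t = (xbar - mu0) / (s/sqrt(n))
xbar - mu0 = 93.61 - 123.09 = -29.48
sqrt(76) ≈ 8.71779789
s/sqrt(n) = 21.89 / 8.71779789 ≈ 2.51095521
t = -29.48 / 2.51095521 ≈ -11.740552

-11.7406


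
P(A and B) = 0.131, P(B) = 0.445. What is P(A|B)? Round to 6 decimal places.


P(A|B) = P(A and B) / P(B) = 0.131 / 0.445 = 131/445 ≈ 0.29438202

0.294382


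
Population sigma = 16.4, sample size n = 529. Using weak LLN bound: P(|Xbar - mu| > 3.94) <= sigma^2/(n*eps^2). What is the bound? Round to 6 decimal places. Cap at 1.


bound = min(1, sigma^2/(n*eps^2))
sigma^2 = 16.4^2 = 268.96
n*eps^2 = 529 * 3.94^2 = 529 * 15.5236 = 8211.9844
sigma^2/(n*eps^2) = 268.96 / 8211.9844 ≈ 0.03275213

0.032752


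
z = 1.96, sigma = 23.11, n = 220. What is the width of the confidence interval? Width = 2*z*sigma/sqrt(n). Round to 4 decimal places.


width = 2*z*sigma/sqrt(n)
2*z*sigma = 2 * 1.96 * 23.11 = 90.5912
sqrt(220) ≈ 14.832397
width = 90.5912 / 14.832397 ≈ 6.107657

6.1077


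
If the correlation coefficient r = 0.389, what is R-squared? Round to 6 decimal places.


R^2 = r^2 = (0.389)^2 = 0.151321

0.151321


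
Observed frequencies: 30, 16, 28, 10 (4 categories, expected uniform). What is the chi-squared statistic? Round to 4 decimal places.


chi2 = sum((O-E)^2/E), E = total/4
total = 84, E = 84/4 = 21
(30 - 21)^2 / 21 = 81 / 21 = 27/7 ≈ 3.857143
(16 - 21)^2 / 21 = 25 / 21 = 25/21 ≈ 1.190476
(28 - 21)^2 / 21 = 49 / 21 = 7/3 ≈ 2.333333
(10 - 21)^2 / 21 = 121 / 21 = 121/21 ≈ 5.761905
chi2 = 92/7 ≈ 13.142857

13.1429


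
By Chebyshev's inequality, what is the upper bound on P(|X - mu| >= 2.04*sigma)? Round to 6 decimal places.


P <= 1/k^2
k^2 = 2.04^2 = 4.1616
1/k^2 = 1 / 4.1616 = 625/2601 ≈ 0.24029220

0.240292


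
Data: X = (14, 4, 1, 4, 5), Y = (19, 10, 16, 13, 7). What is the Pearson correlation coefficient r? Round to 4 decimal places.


r = sum((xi-xbar)(yi-ybar)) / sqrt(sum((xi-xbar)^2) * sum((yi-ybar)^2))
n = 5, xbar = 28/5 = 5.6, ybar = 65/5 = 13
Sxy = sum((xi-xbar)(yi-ybar)) = 45
Sxx = sum((xi-xbar)^2) = 97.2
Syy = sum((yi-ybar)^2) = 90
sqrt(Sxx*Syy) ≈ 93.530744
r = Sxy / sqrt(Sxx*Syy) = 45 / 93.530744 ≈ 0.481125

0.4811


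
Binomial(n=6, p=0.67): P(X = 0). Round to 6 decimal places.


P = C(n,k) * p^k * (1-p)^(n-k)
C(6,0) = 1
p^k = 0.67^0 = 1
(1-p)^(n-k) = 0.33^6 ≈ 0.001291468
P = 1 * 1 * 0.001291468 ≈ 0.001291

0.001291


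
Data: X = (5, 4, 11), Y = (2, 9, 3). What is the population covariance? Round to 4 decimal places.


Cov = (1/n)*sum((xi-xbar)(yi-ybar))
n = 3, xbar = 20/3 ≈ 6.666667, ybar = 14/3 ≈ 4.666667
sum((xi-xbar)(yi-ybar)) = -43/3 ≈ -14.333333
Cov = -14.333333 / 3 = -43/9 ≈ -4.777778

-4.7778


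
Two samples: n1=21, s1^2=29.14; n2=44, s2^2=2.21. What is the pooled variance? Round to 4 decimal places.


sp^2 = ((n1-1)*s1^2 + (n2-1)*s2^2)/(n1+n2-2)
(n1-1)*s1^2 = 20 * 29.14 = 582.8
(n2-1)*s2^2 = 43 * 2.21 = 95.03
numerator = 582.8 + 95.03 = 677.83
n1+n2-2 = 63
sp^2 = 677.83 / 63 = 67783/6300 ≈ 10.759206

10.7592


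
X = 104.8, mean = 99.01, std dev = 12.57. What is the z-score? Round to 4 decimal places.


z = (X - mu) / sigma
X - mu = 104.8 - 99.01 = 5.79
z = 5.79 / 12.57 = 193/419 ≈ 0.460621

0.4606


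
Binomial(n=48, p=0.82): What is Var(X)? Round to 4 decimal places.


Var = n*p*(1-p) = 48 * 0.82 * 0.18 = 7.0848

7.0848


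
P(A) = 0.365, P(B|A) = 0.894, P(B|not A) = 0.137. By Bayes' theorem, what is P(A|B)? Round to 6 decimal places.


P(A|B) = P(B|A)*P(A) / P(B), P(B) = P(B|A)*P(A) + P(B|not A)*P(not A)
P(B|A)*P(A) = 0.894 * 0.365 = 0.32631
P(B|not A)*P(not A) = 0.137 * 0.635 = 0.086995
P(B) = 0.32631 + 0.086995 = 0.413305
P(A|B) = 0.32631 / 0.413305 ≈ 0.78951380

0.789514


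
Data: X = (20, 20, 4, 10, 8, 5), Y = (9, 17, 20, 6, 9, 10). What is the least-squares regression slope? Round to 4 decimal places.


b = sum((xi-xbar)(yi-ybar)) / sum((xi-xbar)^2)
n = 6, xbar = 67/6 ≈ 11.166667, ybar = 71/6 ≈ 11.833333
Sxy = sum((xi-xbar)(yi-ybar)) = -65/6 ≈ -10.833333
Sxx = sum((xi-xbar)^2) = 1541/6 ≈ 256.833333
b = Sxy / Sxx = -65/1541 ≈ -0.042180

-0.0422


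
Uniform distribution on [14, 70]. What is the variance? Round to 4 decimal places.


Var = (b-a)^2 / 12
(b-a)^2 = (70 - 14)^2 = 3136
Var = 3136/12 ≈ 261.333333

261.3333


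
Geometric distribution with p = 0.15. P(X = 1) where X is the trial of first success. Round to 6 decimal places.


P = (1-p)^(k-1) * p
(1-p)^(k-1) = 0.85^0 = 1
P = 1 * 0.15 = 0.15

0.150000


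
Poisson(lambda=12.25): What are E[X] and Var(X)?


E[X] = Var(X) = lambda = 12.25

12.25, 12.25


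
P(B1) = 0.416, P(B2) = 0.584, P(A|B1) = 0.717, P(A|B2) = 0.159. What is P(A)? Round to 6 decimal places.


P(A) = P(A|B1)*P(B1) + P(A|B2)*P(B2)
P(A|B1)*P(B1) = 0.717 * 0.416 = 0.298272
P(A|B2)*P(B2) = 0.159 * 0.584 = 0.092856
P(A) = 0.298272 + 0.092856 = 0.391128

0.391128


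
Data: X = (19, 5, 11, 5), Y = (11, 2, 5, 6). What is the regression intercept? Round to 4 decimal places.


a = ybar - b*xbar, where b = sum((xi-xbar)(yi-ybar)) / sum((xi-xbar)^2)
n = 4, xbar = 40/4 = 10, ybar = 24/4 = 6
Sxy = sum((xi-xbar)(yi-ybar)) = 64
Sxx = sum((xi-xbar)^2) = 132
b = Sxy / Sxx = 16/33 ≈ 0.484848
a = 6 - 0.484848 * 10 = 38/33 ≈ 1.151515

1.1515


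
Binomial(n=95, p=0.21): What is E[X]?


E[X] = n*p = 95 * 0.21 = 19.95

19.95


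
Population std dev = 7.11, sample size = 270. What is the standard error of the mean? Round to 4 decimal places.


SE = sigma / sqrt(n)
sqrt(270) ≈ 16.431677
SE = 7.11 / 16.431677 ≈ 0.432701

0.4327


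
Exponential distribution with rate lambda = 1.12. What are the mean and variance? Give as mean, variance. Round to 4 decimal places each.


mean = 1/lam, var = 1/lam^2
mean = 1 / 1.12 = 25/28 ≈ 0.892857
lam^2 = 1.12^2 = 1.2544
var = 1 / 1.2544 = 625/784 ≈ 0.797194

0.8929, 0.7972


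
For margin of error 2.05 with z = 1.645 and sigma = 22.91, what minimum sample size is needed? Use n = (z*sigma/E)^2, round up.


z*sigma/E = 1.645 * 22.91 / 2.05 ≈ 18.383878
(z*sigma/E)^2 ≈ 337.966972
round up: n = 338

338


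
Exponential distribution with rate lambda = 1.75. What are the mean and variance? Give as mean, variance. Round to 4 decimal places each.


mean = 1/lam, var = 1/lam^2
mean = 1 / 1.75 = 4/7 ≈ 0.571429
lam^2 = 1.75^2 = 3.0625
var = 1 / 3.0625 = 16/49 ≈ 0.326531

0.5714, 0.3265


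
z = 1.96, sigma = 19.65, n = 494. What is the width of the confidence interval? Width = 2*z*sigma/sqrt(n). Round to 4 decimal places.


width = 2*z*sigma/sqrt(n)
2*z*sigma = 2 * 1.96 * 19.65 = 77.028
sqrt(494) ≈ 22.226111
width = 77.028 / 22.226111 ≈ 3.465654

3.4657


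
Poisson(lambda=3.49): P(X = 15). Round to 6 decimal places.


P = e^(-lam) * lam^k / k!
e^(-3.49) ≈ 0.03050087
lam^k = 3.49^15 ≈ 138797423.504228
k! = 15! = 1307674368000
P = 0.03050087 * 138797423.504228 / 1307674368000 ≈ 0.000003

0.000003


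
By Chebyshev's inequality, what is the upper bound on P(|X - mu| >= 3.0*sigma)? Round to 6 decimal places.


P <= 1/k^2
k^2 = 3.0^2 = 9
1/k^2 = 1 / 9 = 1/9 ≈ 0.11111111

0.111111


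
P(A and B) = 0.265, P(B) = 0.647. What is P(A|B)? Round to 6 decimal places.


P(A|B) = P(A and B) / P(B) = 0.265 / 0.647 = 265/647 ≈ 0.40958269

0.409583


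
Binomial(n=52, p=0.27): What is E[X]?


E[X] = n*p = 52 * 0.27 = 14.04

14.04


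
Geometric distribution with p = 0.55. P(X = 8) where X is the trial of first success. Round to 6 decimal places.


P = (1-p)^(k-1) * p
(1-p)^(k-1) = 0.45^7 ≈ 0.003736695
P = 0.003736695 * 0.55 ≈ 0.002055182

0.002055


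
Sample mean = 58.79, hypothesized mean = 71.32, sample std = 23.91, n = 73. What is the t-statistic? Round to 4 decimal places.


t = (xbar - mu0) / (s/sqrt(n))
xbar - mu0 = 58.79 - 71.32 = -12.53
sqrt(73) ≈ 8.54400375
s/sqrt(n) = 23.91 / 8.54400375 ≈ 2.79845383
t = -12.53 / 2.79845383 ≈ -4.477472

-4.4775


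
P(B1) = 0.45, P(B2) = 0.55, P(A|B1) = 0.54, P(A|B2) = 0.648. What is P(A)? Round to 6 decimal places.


P(A) = P(A|B1)*P(B1) + P(A|B2)*P(B2)
P(A|B1)*P(B1) = 0.54 * 0.45 = 0.243
P(A|B2)*P(B2) = 0.648 * 0.55 = 0.3564
P(A) = 0.243 + 0.3564 = 0.5994

0.599400


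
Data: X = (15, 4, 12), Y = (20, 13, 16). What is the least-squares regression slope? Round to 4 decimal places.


b = sum((xi-xbar)(yi-ybar)) / sum((xi-xbar)^2)
n = 3, xbar = 31/3 ≈ 10.333333, ybar = 49/3 ≈ 16.333333
Sxy = sum((xi-xbar)(yi-ybar)) = 113/3 ≈ 37.666667
Sxx = sum((xi-xbar)^2) = 194/3 ≈ 64.666667
b = Sxy / Sxx = 113/194 ≈ 0.582474

0.5825


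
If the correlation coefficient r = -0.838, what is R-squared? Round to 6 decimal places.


R^2 = r^2 = (-0.838)^2 = 0.702244

0.702244


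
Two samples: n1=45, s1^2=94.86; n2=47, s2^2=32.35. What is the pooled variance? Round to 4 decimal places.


sp^2 = ((n1-1)*s1^2 + (n2-1)*s2^2)/(n1+n2-2)
(n1-1)*s1^2 = 44 * 94.86 = 4173.84
(n2-1)*s2^2 = 46 * 32.35 = 1488.1
numerator = 4173.84 + 1488.1 = 5661.94
n1+n2-2 = 90
sp^2 = 5661.94 / 90 = 283097/4500 ≈ 62.910444

62.9104


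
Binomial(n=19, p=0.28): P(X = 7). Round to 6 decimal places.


P = C(n,k) * p^k * (1-p)^(n-k)
C(19,7) = 50388
p^k = 0.28^7 ≈ 0.0001349293
(1-p)^(n-k) = 0.72^12 ≈ 0.01940841
P = 50388 * 0.0001349293 * 0.01940841 ≈ 0.131954

0.131954


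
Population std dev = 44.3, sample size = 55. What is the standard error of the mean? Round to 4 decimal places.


SE = sigma / sqrt(n)
sqrt(55) ≈ 7.416198
SE = 44.3 / 7.416198 ≈ 5.973411

5.9734


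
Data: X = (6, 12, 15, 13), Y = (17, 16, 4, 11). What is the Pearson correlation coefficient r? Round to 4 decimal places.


r = sum((xi-xbar)(yi-ybar)) / sqrt(sum((xi-xbar)^2) * sum((yi-ybar)^2))
n = 4, xbar = 46/4 = 11.5, ybar = 48/4 = 12
Sxy = sum((xi-xbar)(yi-ybar)) = -55
Sxx = sum((xi-xbar)^2) = 45
Syy = sum((yi-ybar)^2) = 106
sqrt(Sxx*Syy) ≈ 69.065187
r = Sxy / sqrt(Sxx*Syy) = -55 / 69.065187 ≈ -0.796349

-0.7963


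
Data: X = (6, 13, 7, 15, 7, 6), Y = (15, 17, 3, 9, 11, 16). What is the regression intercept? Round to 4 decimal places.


a = ybar - b*xbar, where b = sum((xi-xbar)(yi-ybar)) / sum((xi-xbar)^2)
n = 6, xbar = 54/6 = 9, ybar = 71/6 ≈ 11.833333
Sxy = sum((xi-xbar)(yi-ybar)) = 1
Sxx = sum((xi-xbar)^2) = 78
b = Sxy / Sxx = 1/78 ≈ 0.012821
a = 11.833333 - 0.012821 * 9 = 457/39 ≈ 11.717949

11.7179


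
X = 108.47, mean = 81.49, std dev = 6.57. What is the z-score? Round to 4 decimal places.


z = (X - mu) / sigma
X - mu = 108.47 - 81.49 = 26.98
z = 26.98 / 6.57 = 2698/657 ≈ 4.106545

4.1065


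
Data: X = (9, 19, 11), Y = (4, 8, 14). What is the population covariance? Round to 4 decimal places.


Cov = (1/n)*sum((xi-xbar)(yi-ybar))
n = 3, xbar = 39/3 = 13, ybar = 26/3 ≈ 8.666667
sum((xi-xbar)(yi-ybar)) = 4
Cov = 4 / 3 = 4/3 ≈ 1.333333

1.3333


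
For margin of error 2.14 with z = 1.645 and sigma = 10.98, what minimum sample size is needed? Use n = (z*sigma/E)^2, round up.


z*sigma/E = 1.645 * 10.98 / 2.14 ≈ 8.440234
(z*sigma/E)^2 ≈ 71.237544
round up: n = 72

72


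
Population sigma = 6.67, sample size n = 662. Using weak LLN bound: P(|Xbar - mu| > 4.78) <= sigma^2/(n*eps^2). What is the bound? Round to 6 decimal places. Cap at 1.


bound = min(1, sigma^2/(n*eps^2))
sigma^2 = 6.67^2 = 44.4889
n*eps^2 = 662 * 4.78^2 = 662 * 22.8484 = 15125.6408
sigma^2/(n*eps^2) = 44.4889 / 15125.6408 ≈ 0.00294129

0.002941


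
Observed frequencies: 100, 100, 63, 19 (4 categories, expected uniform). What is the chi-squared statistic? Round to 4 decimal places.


chi2 = sum((O-E)^2/E), E = total/4
total = 282, E = 282/4 = 70.5
(100 - 70.5)^2 / 70.5 = 870.25 / 70.5 = 3481/282 ≈ 12.343972
(100 - 70.5)^2 / 70.5 = 870.25 / 70.5 = 3481/282 ≈ 12.343972
(63 - 70.5)^2 / 70.5 = 56.25 / 70.5 = 75/94 ≈ 0.797872
(19 - 70.5)^2 / 70.5 = 2652.25 / 70.5 = 10609/282 ≈ 37.620567
chi2 = 2966/47 ≈ 63.106383

63.1064


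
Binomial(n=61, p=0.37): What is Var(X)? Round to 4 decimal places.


Var = n*p*(1-p) = 61 * 0.37 * 0.63 = 14.2191

14.2191


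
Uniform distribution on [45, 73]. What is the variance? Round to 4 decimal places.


Var = (b-a)^2 / 12
(b-a)^2 = (73 - 45)^2 = 784
Var = 784/12 ≈ 65.333333

65.3333


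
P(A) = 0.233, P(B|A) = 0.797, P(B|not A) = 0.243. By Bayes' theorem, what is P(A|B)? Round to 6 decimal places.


P(A|B) = P(B|A)*P(A) / P(B), P(B) = P(B|A)*P(A) + P(B|not A)*P(not A)
P(B|A)*P(A) = 0.797 * 0.233 = 0.185701
P(B|not A)*P(not A) = 0.243 * 0.767 = 0.186381
P(B) = 0.185701 + 0.186381 = 0.372082
P(A|B) = 0.185701 / 0.372082 ≈ 0.49908622

0.499086


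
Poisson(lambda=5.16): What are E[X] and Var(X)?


E[X] = Var(X) = lambda = 5.16

5.16, 5.16


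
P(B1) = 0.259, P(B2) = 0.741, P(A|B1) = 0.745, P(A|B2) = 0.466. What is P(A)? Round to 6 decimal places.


P(A) = P(A|B1)*P(B1) + P(A|B2)*P(B2)
P(A|B1)*P(B1) = 0.745 * 0.259 = 0.192955
P(A|B2)*P(B2) = 0.466 * 0.741 = 0.345306
P(A) = 0.192955 + 0.345306 = 0.538261

0.538261


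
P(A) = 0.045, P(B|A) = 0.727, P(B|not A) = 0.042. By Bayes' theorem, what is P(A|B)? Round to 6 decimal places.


P(A|B) = P(B|A)*P(A) / P(B), P(B) = P(B|A)*P(A) + P(B|not A)*P(not A)
P(B|A)*P(A) = 0.727 * 0.045 = 0.032715
P(B|not A)*P(not A) = 0.042 * 0.955 = 0.04011
P(B) = 0.032715 + 0.04011 = 0.072825
P(A|B) = 0.032715 / 0.072825 = 2181/4855 ≈ 0.44922760

0.449228


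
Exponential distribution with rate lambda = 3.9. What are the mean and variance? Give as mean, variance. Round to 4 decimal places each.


mean = 1/lam, var = 1/lam^2
mean = 1 / 3.9 = 10/39 ≈ 0.256410
lam^2 = 3.9^2 = 15.21
var = 1 / 15.21 = 100/1521 ≈ 0.065746

0.2564, 0.0657


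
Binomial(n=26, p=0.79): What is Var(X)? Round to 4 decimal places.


Var = n*p*(1-p) = 26 * 0.79 * 0.21 = 4.3134

4.3134


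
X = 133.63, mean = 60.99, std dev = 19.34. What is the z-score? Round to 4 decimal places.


z = (X - mu) / sigma
X - mu = 133.63 - 60.99 = 72.64
z = 72.64 / 19.34 = 3632/967 ≈ 3.755946

3.7559


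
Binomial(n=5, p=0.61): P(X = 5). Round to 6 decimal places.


P = C(n,k) * p^k * (1-p)^(n-k)
C(5,5) = 1
p^k = 0.61^5 ≈ 0.08445963
(1-p)^(n-k) = 0.39^0 = 1
P = 1 * 0.08445963 * 1 ≈ 0.084460

0.084460


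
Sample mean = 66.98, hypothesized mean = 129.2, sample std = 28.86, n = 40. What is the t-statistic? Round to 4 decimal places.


t = (xbar - mu0) / (s/sqrt(n))
xbar - mu0 = 66.98 - 129.2 = -62.22
sqrt(40) ≈ 6.32455532
s/sqrt(n) = 28.86 / 6.32455532 ≈ 4.56316666
t = -62.22 / 4.56316666 ≈ -13.635268

-13.6353


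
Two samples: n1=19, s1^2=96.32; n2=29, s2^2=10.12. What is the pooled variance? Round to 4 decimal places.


sp^2 = ((n1-1)*s1^2 + (n2-1)*s2^2)/(n1+n2-2)
(n1-1)*s1^2 = 18 * 96.32 = 1733.76
(n2-1)*s2^2 = 28 * 10.12 = 283.36
numerator = 1733.76 + 283.36 = 2017.12
n1+n2-2 = 46
sp^2 = 2017.12 / 46 = 25214/575 ≈ 43.850435

43.8504


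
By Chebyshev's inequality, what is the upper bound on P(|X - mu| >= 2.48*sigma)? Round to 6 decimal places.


P <= 1/k^2
k^2 = 2.48^2 = 6.1504
1/k^2 = 1 / 6.1504 = 625/3844 ≈ 0.16259105

0.162591


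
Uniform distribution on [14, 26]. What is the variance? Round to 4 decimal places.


Var = (b-a)^2 / 12
(b-a)^2 = (26 - 14)^2 = 144
Var = 144/12 = 12

12.0000


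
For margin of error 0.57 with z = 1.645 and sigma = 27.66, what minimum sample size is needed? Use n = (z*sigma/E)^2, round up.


z*sigma/E = 1.645 * 27.66 / 0.57 = 151669/1900 ≈ 79.825789
(z*sigma/E)^2 ≈ 6372.156665
round up: n = 6373

6373


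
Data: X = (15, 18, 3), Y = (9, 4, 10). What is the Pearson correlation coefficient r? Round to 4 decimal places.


r = sum((xi-xbar)(yi-ybar)) / sqrt(sum((xi-xbar)^2) * sum((yi-ybar)^2))
n = 3, xbar = 36/3 = 12, ybar = 23/3 ≈ 7.666667
Sxy = sum((xi-xbar)(yi-ybar)) = -39
Sxx = sum((xi-xbar)^2) = 126
Syy = sum((yi-ybar)^2) = 62/3 ≈ 20.666667
sqrt(Sxx*Syy) ≈ 51.029403
r = Sxy / sqrt(Sxx*Syy) = -39 / 51.029403 ≈ -0.764265

-0.7643


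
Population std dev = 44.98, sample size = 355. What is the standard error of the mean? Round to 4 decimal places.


SE = sigma / sqrt(n)
sqrt(355) ≈ 18.841444
SE = 44.98 / 18.841444 ≈ 2.387291

2.3873


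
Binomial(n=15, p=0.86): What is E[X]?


E[X] = n*p = 15 * 0.86 = 12.9

12.9


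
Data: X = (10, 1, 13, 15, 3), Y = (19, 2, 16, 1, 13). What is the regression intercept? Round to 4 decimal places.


a = ybar - b*xbar, where b = sum((xi-xbar)(yi-ybar)) / sum((xi-xbar)^2)
n = 5, xbar = 42/5 = 8.4, ybar = 51/5 = 10.2
Sxy = sum((xi-xbar)(yi-ybar)) = 25.6
Sxx = sum((xi-xbar)^2) = 151.2
b = Sxy / Sxx = 32/189 ≈ 0.169312
a = 10.2 - 0.169312 * 8.4 = 79/9 ≈ 8.777778

8.7778


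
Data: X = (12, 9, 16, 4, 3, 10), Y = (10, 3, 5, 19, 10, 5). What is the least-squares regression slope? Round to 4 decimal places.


b = sum((xi-xbar)(yi-ybar)) / sum((xi-xbar)^2)
n = 6, xbar = 54/6 = 9, ybar = 52/6 = 26/3 ≈ 8.666667
Sxy = sum((xi-xbar)(yi-ybar)) = -85
Sxx = sum((xi-xbar)^2) = 120
b = Sxy / Sxx = -17/24 ≈ -0.708333

-0.7083


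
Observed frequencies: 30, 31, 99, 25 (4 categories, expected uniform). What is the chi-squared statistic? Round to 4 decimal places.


chi2 = sum((O-E)^2/E), E = total/4
total = 185, E = 185/4 = 46.25
(30 - 46.25)^2 / 46.25 = 264.0625 / 46.25 = 845/148 ≈ 5.709459
(31 - 46.25)^2 / 46.25 = 232.5625 / 46.25 = 3721/740 ≈ 5.028378
(99 - 46.25)^2 / 46.25 = 2782.5625 / 46.25 = 44521/740 ≈ 60.163514
(25 - 46.25)^2 / 46.25 = 451.5625 / 46.25 = 1445/148 ≈ 9.763514
chi2 = 14923/185 ≈ 80.664865

80.6649


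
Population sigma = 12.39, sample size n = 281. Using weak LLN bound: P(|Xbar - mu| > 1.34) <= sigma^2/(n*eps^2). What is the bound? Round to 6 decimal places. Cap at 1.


bound = min(1, sigma^2/(n*eps^2))
sigma^2 = 12.39^2 = 153.5121
n*eps^2 = 281 * 1.34^2 = 281 * 1.7956 = 504.5636
sigma^2/(n*eps^2) = 153.5121 / 504.5636 ≈ 0.30424727

0.304247


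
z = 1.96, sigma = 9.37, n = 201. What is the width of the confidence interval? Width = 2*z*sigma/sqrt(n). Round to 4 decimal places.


width = 2*z*sigma/sqrt(n)
2*z*sigma = 2 * 1.96 * 9.37 = 36.7304
sqrt(201) ≈ 14.177447
width = 36.7304 / 14.177447 ≈ 2.590763

2.5908


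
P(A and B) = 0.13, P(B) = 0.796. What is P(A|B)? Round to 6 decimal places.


P(A|B) = P(A and B) / P(B) = 0.13 / 0.796 = 65/398 ≈ 0.16331658

0.163317


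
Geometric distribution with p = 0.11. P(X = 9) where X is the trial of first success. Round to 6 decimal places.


P = (1-p)^(k-1) * p
(1-p)^(k-1) = 0.89^8 ≈ 0.3936589
P = 0.3936589 * 0.11 ≈ 0.04330248

0.043302


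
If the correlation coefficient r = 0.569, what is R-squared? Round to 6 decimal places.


R^2 = r^2 = (0.569)^2 = 0.323761

0.323761


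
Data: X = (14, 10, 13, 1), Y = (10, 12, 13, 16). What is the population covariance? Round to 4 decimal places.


Cov = (1/n)*sum((xi-xbar)(yi-ybar))
n = 4, xbar = 38/4 = 9.5, ybar = 51/4 = 12.75
sum((xi-xbar)(yi-ybar)) = -39.5
Cov = -39.5 / 4 = -9.875

-9.8750


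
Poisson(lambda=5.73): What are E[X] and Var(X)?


E[X] = Var(X) = lambda = 5.73

5.73, 5.73


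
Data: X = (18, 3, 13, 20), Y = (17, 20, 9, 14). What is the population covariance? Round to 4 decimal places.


Cov = (1/n)*sum((xi-xbar)(yi-ybar))
n = 4, xbar = 54/4 = 13.5, ybar = 60/4 = 15
sum((xi-xbar)(yi-ybar)) = -47
Cov = -47 / 4 = -11.75

-11.7500


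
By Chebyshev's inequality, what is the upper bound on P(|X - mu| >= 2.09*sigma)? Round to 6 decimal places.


P <= 1/k^2
k^2 = 2.09^2 = 4.3681
1/k^2 = 1 / 4.3681 ≈ 0.22893249

0.228932


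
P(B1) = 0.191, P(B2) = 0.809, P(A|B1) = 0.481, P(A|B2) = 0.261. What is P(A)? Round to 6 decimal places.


P(A) = P(A|B1)*P(B1) + P(A|B2)*P(B2)
P(A|B1)*P(B1) = 0.481 * 0.191 = 0.091871
P(A|B2)*P(B2) = 0.261 * 0.809 = 0.211149
P(A) = 0.091871 + 0.211149 = 0.30302

0.303020


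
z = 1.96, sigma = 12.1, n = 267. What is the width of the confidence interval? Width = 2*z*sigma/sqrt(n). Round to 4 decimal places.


width = 2*z*sigma/sqrt(n)
2*z*sigma = 2 * 1.96 * 12.1 = 47.432
sqrt(267) ≈ 16.340135
width = 47.432 / 16.340135 ≈ 2.902791

2.9028


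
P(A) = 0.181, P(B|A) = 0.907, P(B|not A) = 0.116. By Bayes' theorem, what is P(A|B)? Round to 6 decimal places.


P(A|B) = P(B|A)*P(A) / P(B), P(B) = P(B|A)*P(A) + P(B|not A)*P(not A)
P(B|A)*P(A) = 0.907 * 0.181 = 0.164167
P(B|not A)*P(not A) = 0.116 * 0.819 = 0.095004
P(B) = 0.164167 + 0.095004 = 0.259171
P(A|B) = 0.164167 / 0.259171 ≈ 0.63343121

0.633431


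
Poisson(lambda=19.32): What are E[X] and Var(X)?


E[X] = Var(X) = lambda = 19.32

19.32, 19.32


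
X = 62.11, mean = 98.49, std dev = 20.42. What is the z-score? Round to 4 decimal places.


z = (X - mu) / sigma
X - mu = 62.11 - 98.49 = -36.38
z = -36.38 / 20.42 = -1819/1021 ≈ -1.781587

-1.7816


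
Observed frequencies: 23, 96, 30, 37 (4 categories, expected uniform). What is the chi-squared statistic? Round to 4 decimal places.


chi2 = sum((O-E)^2/E), E = total/4
total = 186, E = 186/4 = 46.5
(23 - 46.5)^2 / 46.5 = 552.25 / 46.5 = 2209/186 ≈ 11.876344
(96 - 46.5)^2 / 46.5 = 2450.25 / 46.5 = 3267/62 ≈ 52.693548
(30 - 46.5)^2 / 46.5 = 272.25 / 46.5 = 363/62 ≈ 5.854839
(37 - 46.5)^2 / 46.5 = 90.25 / 46.5 = 361/186 ≈ 1.940860
chi2 = 6730/93 ≈ 72.365591

72.3656


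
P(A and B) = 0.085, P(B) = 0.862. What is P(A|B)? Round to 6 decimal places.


P(A|B) = P(A and B) / P(B) = 0.085 / 0.862 = 85/862 ≈ 0.09860789

0.098608


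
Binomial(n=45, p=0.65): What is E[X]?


E[X] = n*p = 45 * 0.65 = 29.25

29.25


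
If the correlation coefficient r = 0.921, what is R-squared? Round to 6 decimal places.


R^2 = r^2 = (0.921)^2 = 0.848241

0.848241


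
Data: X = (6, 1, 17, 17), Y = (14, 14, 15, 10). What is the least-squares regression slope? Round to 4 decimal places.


b = sum((xi-xbar)(yi-ybar)) / sum((xi-xbar)^2)
n = 4, xbar = 41/4 = 10.25, ybar = 53/4 = 13.25
Sxy = sum((xi-xbar)(yi-ybar)) = -20.25
Sxx = sum((xi-xbar)^2) = 194.75
b = Sxy / Sxx = -81/779 ≈ -0.103979

-0.1040


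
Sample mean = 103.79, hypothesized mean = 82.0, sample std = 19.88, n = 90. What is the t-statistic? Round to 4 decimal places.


t = (xbar - mu0) / (s/sqrt(n))
xbar - mu0 = 103.79 - 82.0 = 21.79
sqrt(90) ≈ 9.48683298
s/sqrt(n) = 19.88 / 9.48683298 ≈ 2.09553600
t = 21.79 / 2.09553600 ≈ 10.398294

10.3983


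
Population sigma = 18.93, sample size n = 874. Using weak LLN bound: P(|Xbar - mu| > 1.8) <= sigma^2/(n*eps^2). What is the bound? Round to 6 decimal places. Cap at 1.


bound = min(1, sigma^2/(n*eps^2))
sigma^2 = 18.93^2 = 358.3449
n*eps^2 = 874 * 1.8^2 = 874 * 3.24 = 2831.76
sigma^2/(n*eps^2) = 358.3449 / 2831.76 ≈ 0.12654494

0.126545
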